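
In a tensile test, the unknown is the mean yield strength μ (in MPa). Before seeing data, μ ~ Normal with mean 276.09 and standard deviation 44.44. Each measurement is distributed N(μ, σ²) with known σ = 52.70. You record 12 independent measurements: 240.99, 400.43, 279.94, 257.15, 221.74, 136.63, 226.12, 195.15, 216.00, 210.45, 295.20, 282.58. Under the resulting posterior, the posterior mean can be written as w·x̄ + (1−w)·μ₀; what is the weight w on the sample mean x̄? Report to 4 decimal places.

0.8951

For Normal data with known variance σ², a Normal(μ₀, σ₀²) prior on μ is conjugate. Posterior precision = 1/σ₀² + n/σ²; posterior mean is the precision-weighted average of μ₀ and x̄.
σ₀² = 44.44² = 1974.9136, σ² = 52.70² = 2777.29. Prior precision 1/σ₀² = 1/1974.9136; data precision n/σ² = 12/2777.29.
w = (n/σ²)/(1/σ₀² + n/σ²) = n·σ₀²/(σ² + n·σ₀²) = 12·1974.9136/(2777.29 + 12·1974.9136) = 23698.9632/26476.2532 = 0.8951.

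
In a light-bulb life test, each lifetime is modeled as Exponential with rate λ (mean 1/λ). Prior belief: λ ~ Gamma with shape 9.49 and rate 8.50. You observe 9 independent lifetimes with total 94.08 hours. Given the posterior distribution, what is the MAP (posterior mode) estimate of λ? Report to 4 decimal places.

With a Gamma(shape α, rate β) prior on the exponential rate λ, the posterior after n observations with total T = Σxᵢ is Gamma(α+n, β+T).
Posterior: Gamma(9.49+9, 8.50+94.08) = Gamma(18.49, 102.58).
Mode = (α−1)/β = 0.1705.

0.1705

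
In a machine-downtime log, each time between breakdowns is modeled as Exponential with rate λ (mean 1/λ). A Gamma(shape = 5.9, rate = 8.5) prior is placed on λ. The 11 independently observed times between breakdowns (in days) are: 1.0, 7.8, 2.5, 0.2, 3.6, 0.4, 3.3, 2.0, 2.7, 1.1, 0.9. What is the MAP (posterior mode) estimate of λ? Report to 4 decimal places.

With a Gamma(shape α, rate β) prior on the exponential rate λ, the posterior after n observations with total T = Σxᵢ is Gamma(α+n, β+T).
Sum of observations T = 25.5 days; n = 11.
Posterior: Gamma(5.9+11, 8.5+25.5) = Gamma(16.9, 34.0).
Mode = (α−1)/β = 0.4676.

0.4676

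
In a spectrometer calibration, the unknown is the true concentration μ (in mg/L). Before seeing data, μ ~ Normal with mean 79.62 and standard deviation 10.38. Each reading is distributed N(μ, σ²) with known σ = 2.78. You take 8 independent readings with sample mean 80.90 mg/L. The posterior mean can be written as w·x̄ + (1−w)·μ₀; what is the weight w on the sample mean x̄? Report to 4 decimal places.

For Normal data with known variance σ², a Normal(μ₀, σ₀²) prior on μ is conjugate. Posterior precision = 1/σ₀² + n/σ²; posterior mean is the precision-weighted average of μ₀ and x̄.
σ₀² = 10.38² = 107.7444, σ² = 2.78² = 7.7284. Prior precision 1/σ₀² = 1/107.7444; data precision n/σ² = 8/7.7284.
w = (n/σ²)/(1/σ₀² + n/σ²) = n·σ₀²/(σ² + n·σ₀²) = 8·107.7444/(7.7284 + 8·107.7444) = 861.9552/869.6836 = 0.9911.

0.9911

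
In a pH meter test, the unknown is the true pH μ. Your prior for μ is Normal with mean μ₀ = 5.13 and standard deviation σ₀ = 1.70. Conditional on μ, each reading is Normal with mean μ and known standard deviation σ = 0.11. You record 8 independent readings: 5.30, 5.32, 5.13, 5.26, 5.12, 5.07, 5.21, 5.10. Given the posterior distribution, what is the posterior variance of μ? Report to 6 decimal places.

0.001512

For Normal data with known variance σ², a Normal(μ₀, σ₀²) prior on μ is conjugate. Posterior precision = 1/σ₀² + n/σ²; posterior mean is the precision-weighted average of μ₀ and x̄.
σ₀² = 1.70² = 2.89, σ² = 0.11² = 0.0121; σ² + n·σ₀² = 0.0121 + 8·2.89 = 23.1321.
Posterior precision = 1/σ₀² + n/σ² = 1/2.89 + 8/0.0121 = (σ² + n·σ₀²)/(σ₀²σ²) = 23.1321/(2.89·0.0121); posterior variance σₙ² = σ₀²σ²/(σ² + n·σ₀²) = 2.89·0.0121/23.1321 = 0.001512.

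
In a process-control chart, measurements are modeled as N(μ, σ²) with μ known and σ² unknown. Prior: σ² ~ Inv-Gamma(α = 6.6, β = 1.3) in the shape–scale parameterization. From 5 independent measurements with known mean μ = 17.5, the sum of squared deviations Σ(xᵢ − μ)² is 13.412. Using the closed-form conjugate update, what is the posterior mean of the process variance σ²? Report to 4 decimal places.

With known mean μ and an Inverse-Gamma(α, β) prior on σ², the Normal likelihood is conjugate: posterior is Inv-Gamma(α + n/2, β + Σ(xᵢ−μ)²/2).
Posterior: Inv-Gamma(6.6 + 5/2, 1.3 + 13.412/2) = Inv-Gamma(9.10, 8.0060).
E[σ²|data] = β/(α−1) = 8.0060/8.10 = 0.9884.

0.9884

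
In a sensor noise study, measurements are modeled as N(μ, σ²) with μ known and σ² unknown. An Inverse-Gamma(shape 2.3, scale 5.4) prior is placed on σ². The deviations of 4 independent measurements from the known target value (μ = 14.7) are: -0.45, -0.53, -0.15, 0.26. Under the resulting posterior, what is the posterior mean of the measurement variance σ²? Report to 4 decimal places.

With known mean μ and an Inverse-Gamma(α, β) prior on σ², the Normal likelihood is conjugate: posterior is Inv-Gamma(α + n/2, β + Σ(xᵢ−μ)²/2).
Σ(xᵢ−μ)² = (-0.45)² + (-0.53)² + (-0.15)² + (0.26)² = 0.5735.
Posterior: Inv-Gamma(2.3 + 4/2, 5.4 + 0.5735/2) = Inv-Gamma(4.30, 5.68675).
E[σ²|data] = β/(α−1) = 5.68675/3.30 = 1.7233.

1.7233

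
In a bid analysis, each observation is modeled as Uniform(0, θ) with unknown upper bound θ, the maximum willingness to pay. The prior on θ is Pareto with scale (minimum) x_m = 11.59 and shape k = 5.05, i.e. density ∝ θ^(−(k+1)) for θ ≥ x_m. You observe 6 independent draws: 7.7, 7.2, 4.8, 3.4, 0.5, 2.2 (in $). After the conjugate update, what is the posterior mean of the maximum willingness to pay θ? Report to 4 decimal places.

12.7432

A Pareto(scale x_m, shape k) prior on the upper bound θ of Uniform(0, θ) is conjugate: posterior is Pareto(max(x_m, max xᵢ), k + n).
Sample maximum = 7.7; prior scale x_m = 11.59 → posterior scale = max = 11.59.
Posterior shape = 5.05 + 6 = 11.05.
E[θ|data] = k·x_m/(k−1) = 11.05·11.59/10.05 = 12.7432.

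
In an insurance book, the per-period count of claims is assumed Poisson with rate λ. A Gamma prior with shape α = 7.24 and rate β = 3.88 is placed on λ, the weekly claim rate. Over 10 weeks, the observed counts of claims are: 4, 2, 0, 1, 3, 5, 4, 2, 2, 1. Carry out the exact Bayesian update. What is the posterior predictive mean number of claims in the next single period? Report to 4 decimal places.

2.2507

With a Gamma(shape α, rate β) prior, the Poisson likelihood is conjugate: the posterior is Gamma(α + ΣXᵢ, β + n).
Sum of counts S = 24 over n = 10 weeks.
Posterior: Gamma(α+S, β+n) = Gamma(7.24+24, 3.88+10) = Gamma(31.24, 13.88).
The predictive distribution for one future period is NegBinom with mean α/β = 2.2507.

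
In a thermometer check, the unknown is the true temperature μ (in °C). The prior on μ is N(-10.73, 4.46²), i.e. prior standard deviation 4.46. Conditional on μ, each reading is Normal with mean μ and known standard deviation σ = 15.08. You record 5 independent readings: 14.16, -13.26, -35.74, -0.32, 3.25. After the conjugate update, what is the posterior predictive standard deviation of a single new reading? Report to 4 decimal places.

15.5321

For Normal data with known variance σ², a Normal(μ₀, σ₀²) prior on μ is conjugate. Posterior precision = 1/σ₀² + n/σ²; posterior mean is the precision-weighted average of μ₀ and x̄.
σ₀² = 4.46² = 19.8916, σ² = 15.08² = 227.4064; σ² + n·σ₀² = 227.4064 + 5·19.8916 = 326.8644.
Posterior precision = 1/σ₀² + n/σ² = 1/19.8916 + 5/227.4064 = (σ² + n·σ₀²)/(σ₀²σ²) = 326.8644/(19.8916·227.4064); posterior variance σₙ² = σ₀²σ²/(σ² + n·σ₀²) = 19.8916·227.4064/326.8644 = 13.839002.
Predictive variance for one new observation = σₙ² + σ² = 19.8916·227.4064/326.8644 + 227.4064 = σ²·(σ₀² + 326.8644)/326.8644 = 227.4064·346.756/326.8644 = 241.245402; SD = √(227.4064·346.756/326.8644) = 15.5321.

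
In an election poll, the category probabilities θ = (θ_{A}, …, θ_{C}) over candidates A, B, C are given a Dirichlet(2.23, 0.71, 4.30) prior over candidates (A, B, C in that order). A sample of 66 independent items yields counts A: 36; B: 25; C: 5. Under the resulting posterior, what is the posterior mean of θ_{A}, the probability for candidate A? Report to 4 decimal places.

0.5220

The Dirichlet prior is conjugate to the Multinomial likelihood: each posterior αⱼ = prior αⱼ + observed count nⱼ.
Posterior concentration: (38.23, 25.71, 9.30), total = 73.24.
E[θ_{A}|data] = α_{A}/Σα = 38.23/73.24 = 0.5220.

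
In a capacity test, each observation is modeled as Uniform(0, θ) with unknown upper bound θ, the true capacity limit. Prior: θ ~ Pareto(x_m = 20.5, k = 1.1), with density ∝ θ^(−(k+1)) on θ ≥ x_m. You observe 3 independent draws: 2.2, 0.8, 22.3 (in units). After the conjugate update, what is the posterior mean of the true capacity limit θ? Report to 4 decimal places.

29.4935

A Pareto(scale x_m, shape k) prior on the upper bound θ of Uniform(0, θ) is conjugate: posterior is Pareto(max(x_m, max xᵢ), k + n).
Sample maximum = 22.3; prior scale x_m = 20.5 → posterior scale = max = 22.3.
Posterior shape = 1.1 + 3 = 4.1.
E[θ|data] = k·x_m/(k−1) = 4.1·22.3/3.1 = 29.4935.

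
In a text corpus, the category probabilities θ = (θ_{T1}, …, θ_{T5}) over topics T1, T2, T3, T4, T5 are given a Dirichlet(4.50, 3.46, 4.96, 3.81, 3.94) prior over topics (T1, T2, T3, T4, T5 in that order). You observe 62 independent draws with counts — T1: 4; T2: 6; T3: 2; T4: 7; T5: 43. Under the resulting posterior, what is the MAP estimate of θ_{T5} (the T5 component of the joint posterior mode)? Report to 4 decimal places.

0.5915

The Dirichlet prior is conjugate to the Multinomial likelihood: each posterior αⱼ = prior αⱼ + observed count nⱼ.
Posterior concentration: (8.50, 9.46, 6.96, 10.81, 46.94), total = 82.67.
Joint mode component: (α_{T5}−1)/(Σα−K) = 45.94/77.67 = 0.5915.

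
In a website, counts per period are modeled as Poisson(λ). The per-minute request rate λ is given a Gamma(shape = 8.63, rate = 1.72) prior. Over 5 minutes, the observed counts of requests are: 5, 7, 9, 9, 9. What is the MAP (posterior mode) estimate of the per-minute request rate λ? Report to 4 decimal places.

With a Gamma(shape α, rate β) prior, the Poisson likelihood is conjugate: the posterior is Gamma(α + ΣXᵢ, β + n).
Sum of counts S = 39 over n = 5 minutes.
Posterior: Gamma(α+S, β+n) = Gamma(8.63+39, 1.72+5) = Gamma(47.63, 6.72).
Mode of Gamma(α,β) for α≥1 is (α−1)/β = 46.63/6.72 = 6.9390.

6.9390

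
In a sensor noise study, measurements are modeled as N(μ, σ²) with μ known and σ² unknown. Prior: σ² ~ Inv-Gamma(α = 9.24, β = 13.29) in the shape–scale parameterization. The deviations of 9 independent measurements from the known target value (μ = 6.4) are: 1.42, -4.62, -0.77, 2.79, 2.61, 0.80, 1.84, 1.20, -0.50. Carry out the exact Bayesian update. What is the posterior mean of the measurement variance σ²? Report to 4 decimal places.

2.7804

With known mean μ and an Inverse-Gamma(α, β) prior on σ², the Normal likelihood is conjugate: posterior is Inv-Gamma(α + n/2, β + Σ(xᵢ−μ)²/2).
Σ(xᵢ−μ)² = (1.42)² + (-4.62)² + (-0.77)² + (2.79)² + (2.61)² + (0.80)² + (1.84)² + (1.20)² + (-0.50)² = 44.2655.
Posterior: Inv-Gamma(9.24 + 9/2, 13.29 + 44.2655/2) = Inv-Gamma(13.74, 35.42275).
E[σ²|data] = β/(α−1) = 35.42275/12.74 = 2.7804.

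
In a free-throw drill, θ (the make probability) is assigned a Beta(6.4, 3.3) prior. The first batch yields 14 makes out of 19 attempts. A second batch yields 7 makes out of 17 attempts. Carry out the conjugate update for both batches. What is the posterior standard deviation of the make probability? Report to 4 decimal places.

0.0717

The Beta prior is conjugate to a Binomial/Bernoulli likelihood; the update adds successes to α and failures to β.
After batch 1: Beta(6.4+14, 3.3+5) = Beta(20.4, 8.3).
After batch 2: Beta(20.4+7, 8.3+10) = Beta(27.4, 18.3).
Var = αβ/((α+β)²(α+β+1)) = 27.4·18.3/(45.7²·46.7) = 0.00514106; SD = √0.00514106 = 0.0717.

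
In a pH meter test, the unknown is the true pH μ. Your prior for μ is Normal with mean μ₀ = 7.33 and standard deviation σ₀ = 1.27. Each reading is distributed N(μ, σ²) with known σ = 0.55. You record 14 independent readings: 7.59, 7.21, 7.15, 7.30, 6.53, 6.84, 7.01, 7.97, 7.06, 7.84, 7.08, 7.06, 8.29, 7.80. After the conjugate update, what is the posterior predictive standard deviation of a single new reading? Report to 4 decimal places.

0.5691

For Normal data with known variance σ², a Normal(μ₀, σ₀²) prior on μ is conjugate. Posterior precision = 1/σ₀² + n/σ²; posterior mean is the precision-weighted average of μ₀ and x̄.
σ₀² = 1.27² = 1.6129, σ² = 0.55² = 0.3025; σ² + n·σ₀² = 0.3025 + 14·1.6129 = 22.8831.
Posterior precision = 1/σ₀² + n/σ² = 1/1.6129 + 14/0.3025 = (σ² + n·σ₀²)/(σ₀²σ²) = 22.8831/(1.6129·0.3025); posterior variance σₙ² = σ₀²σ²/(σ² + n·σ₀²) = 1.6129·0.3025/22.8831 = 0.021322.
Predictive variance for one new observation = σₙ² + σ² = 1.6129·0.3025/22.8831 + 0.3025 = σ²·(σ₀² + 22.8831)/22.8831 = 0.3025·24.496/22.8831 = 0.323822; SD = √(0.3025·24.496/22.8831) = 0.5691.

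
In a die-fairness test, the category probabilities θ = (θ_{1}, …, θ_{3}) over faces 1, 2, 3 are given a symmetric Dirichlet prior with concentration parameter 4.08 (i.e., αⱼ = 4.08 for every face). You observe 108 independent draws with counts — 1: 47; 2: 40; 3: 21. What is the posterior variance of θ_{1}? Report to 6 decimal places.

The Dirichlet prior is conjugate to the Multinomial likelihood: each posterior αⱼ = prior αⱼ + observed count nⱼ.
Posterior concentration: (51.08, 44.08, 25.08), total = 120.24.
Var[θ_j] = α_j(Σα−α_j)/((Σα)²(Σα+1)) = 51.08·69.16/(120.24²·121.24) = 0.002015.

0.002015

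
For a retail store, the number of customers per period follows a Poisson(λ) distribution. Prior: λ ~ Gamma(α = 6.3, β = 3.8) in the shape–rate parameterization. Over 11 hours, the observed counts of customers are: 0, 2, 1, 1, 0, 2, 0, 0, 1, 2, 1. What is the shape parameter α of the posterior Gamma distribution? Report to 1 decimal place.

With a Gamma(shape α, rate β) prior, the Poisson likelihood is conjugate: the posterior is Gamma(α + ΣXᵢ, β + n).
Sum of counts S = 10 over n = 11 hours.
Posterior: Gamma(α+S, β+n) = Gamma(6.3+10, 3.8+11) = Gamma(16.3, 14.8).
Posterior α = 16.3.

16.3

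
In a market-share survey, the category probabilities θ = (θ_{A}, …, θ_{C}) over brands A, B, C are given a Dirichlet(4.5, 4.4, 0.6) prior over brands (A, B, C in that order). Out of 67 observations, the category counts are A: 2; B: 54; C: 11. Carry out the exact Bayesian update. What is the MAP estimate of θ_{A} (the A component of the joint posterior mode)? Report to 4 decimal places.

0.0748

The Dirichlet prior is conjugate to the Multinomial likelihood: each posterior αⱼ = prior αⱼ + observed count nⱼ.
Posterior concentration: (6.5, 58.4, 11.6), total = 76.5.
Joint mode component: (α_{A}−1)/(Σα−K) = 5.5/73.5 = 0.0748.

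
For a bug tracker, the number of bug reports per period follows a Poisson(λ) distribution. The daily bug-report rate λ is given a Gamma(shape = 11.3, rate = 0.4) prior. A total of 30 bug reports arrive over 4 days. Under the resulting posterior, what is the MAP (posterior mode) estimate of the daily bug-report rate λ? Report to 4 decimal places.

9.1591

With a Gamma(shape α, rate β) prior, the Poisson likelihood is conjugate: the posterior is Gamma(α + ΣXᵢ, β + n).
Posterior: Gamma(α+S, β+n) = Gamma(11.3+30, 0.4+4) = Gamma(41.3, 4.4).
Mode of Gamma(α,β) for α≥1 is (α−1)/β = 40.3/4.4 = 9.1591.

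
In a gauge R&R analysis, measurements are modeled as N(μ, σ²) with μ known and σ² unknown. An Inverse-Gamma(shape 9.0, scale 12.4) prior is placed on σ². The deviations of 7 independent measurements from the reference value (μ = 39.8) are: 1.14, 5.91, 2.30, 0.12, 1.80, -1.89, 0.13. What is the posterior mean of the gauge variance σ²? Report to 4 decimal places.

With known mean μ and an Inverse-Gamma(α, β) prior on σ², the Normal likelihood is conjugate: posterior is Inv-Gamma(α + n/2, β + Σ(xᵢ−μ)²/2).
Σ(xᵢ−μ)² = (1.14)² + (5.91)² + (2.30)² + (0.12)² + (1.80)² + (-1.89)² + (0.13)² = 48.3611.
Posterior: Inv-Gamma(9.0 + 7/2, 12.4 + 48.3611/2) = Inv-Gamma(12.50, 36.58055).
E[σ²|data] = β/(α−1) = 36.58055/11.50 = 3.1809.

3.1809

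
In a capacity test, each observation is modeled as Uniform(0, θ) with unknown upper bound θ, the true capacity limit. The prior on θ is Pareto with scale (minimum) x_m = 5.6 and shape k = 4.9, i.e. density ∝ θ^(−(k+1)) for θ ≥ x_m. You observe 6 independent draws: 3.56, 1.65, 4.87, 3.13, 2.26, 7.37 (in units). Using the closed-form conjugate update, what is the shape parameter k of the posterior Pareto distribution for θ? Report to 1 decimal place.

A Pareto(scale x_m, shape k) prior on the upper bound θ of Uniform(0, θ) is conjugate: posterior is Pareto(max(x_m, max xᵢ), k + n).
Sample maximum = 7.37; prior scale x_m = 5.6 → posterior scale = max = 7.37.
Posterior shape = 4.9 + 6 = 10.9.
Posterior shape k = 10.9.

10.9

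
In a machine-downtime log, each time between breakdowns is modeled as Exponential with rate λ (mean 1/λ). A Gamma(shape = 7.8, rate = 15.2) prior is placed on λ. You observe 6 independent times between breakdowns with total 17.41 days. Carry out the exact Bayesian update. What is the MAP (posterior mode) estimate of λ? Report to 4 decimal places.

With a Gamma(shape α, rate β) prior on the exponential rate λ, the posterior after n observations with total T = Σxᵢ is Gamma(α+n, β+T).
Posterior: Gamma(7.8+6, 15.2+17.41) = Gamma(13.8, 32.61).
Mode = (α−1)/β = 0.3925.

0.3925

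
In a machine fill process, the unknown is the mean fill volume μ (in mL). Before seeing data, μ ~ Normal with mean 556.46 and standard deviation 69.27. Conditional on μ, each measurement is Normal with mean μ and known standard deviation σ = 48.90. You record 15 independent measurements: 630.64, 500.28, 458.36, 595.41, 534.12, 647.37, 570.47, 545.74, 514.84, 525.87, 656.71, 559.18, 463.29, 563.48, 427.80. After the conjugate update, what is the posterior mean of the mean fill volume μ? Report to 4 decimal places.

546.5660

For Normal data with known variance σ², a Normal(μ₀, σ₀²) prior on μ is conjugate. Posterior precision = 1/σ₀² + n/σ²; posterior mean is the precision-weighted average of μ₀ and x̄.
Σxᵢ = 630.64 + 500.28 + 458.36 + 595.41 + 534.12 + 647.37 + 570.47 + 545.74 + 514.84 + 525.87 + 656.71 + 559.18 + 463.29 + 563.48 + 427.80 = 8193.56, so n·x̄ = 8193.56.
σ₀² = 69.27² = 4798.3329, σ² = 48.90² = 2391.21; σ² + n·σ₀² = 2391.21 + 15·4798.3329 = 74366.2035.
Posterior mean = (μ₀/σ₀² + n·x̄/σ²)/(1/σ₀² + n/σ²) = (σ²·μ₀ + σ₀²·n·x̄)/(σ² + n·σ₀²) = (2391.21·556.46 + 4798.3329·8193.56)/74366.2035 = 40646041.232724/74366.2035 = 546.5660.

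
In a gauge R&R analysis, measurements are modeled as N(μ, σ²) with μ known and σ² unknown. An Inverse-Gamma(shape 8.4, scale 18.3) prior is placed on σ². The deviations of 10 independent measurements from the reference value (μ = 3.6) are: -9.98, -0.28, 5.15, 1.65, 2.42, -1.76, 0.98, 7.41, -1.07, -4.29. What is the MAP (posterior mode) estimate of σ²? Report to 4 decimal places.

8.6769

With known mean μ and an Inverse-Gamma(α, β) prior on σ², the Normal likelihood is conjugate: posterior is Inv-Gamma(α + n/2, β + Σ(xᵢ−μ)²/2).
Σ(xᵢ−μ)² = (-9.98)² + (-0.28)² + (5.15)² + (1.65)² + (2.42)² + (-1.76)² + (0.98)² + (7.41)² + (-1.07)² + (-4.29)² = 213.2953.
Posterior: Inv-Gamma(8.4 + 10/2, 18.3 + 213.2953/2) = Inv-Gamma(13.40, 124.94765).
Mode = β/(α+1) = 124.94765/14.40 = 8.6769.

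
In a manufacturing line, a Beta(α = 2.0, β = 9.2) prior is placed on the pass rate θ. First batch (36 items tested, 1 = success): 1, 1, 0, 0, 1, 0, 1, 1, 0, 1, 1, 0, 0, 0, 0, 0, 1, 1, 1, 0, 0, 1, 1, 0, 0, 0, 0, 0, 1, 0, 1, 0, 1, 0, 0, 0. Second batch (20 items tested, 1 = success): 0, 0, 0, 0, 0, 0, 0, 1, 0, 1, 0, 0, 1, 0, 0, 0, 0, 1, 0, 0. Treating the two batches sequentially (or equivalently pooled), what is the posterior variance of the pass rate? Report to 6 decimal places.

The Beta prior is conjugate to a Binomial/Bernoulli likelihood; the update adds successes to α and failures to β.
After batch 1: Beta(2.0+15, 9.2+21) = Beta(17.0, 30.2).
After batch 2: Beta(17.0+4, 30.2+16) = Beta(21.0, 46.2).
Var = αβ/((α+β)²(α+β+1)) = 21.0·46.2/(67.2²·68.2) = 0.003150.

0.003150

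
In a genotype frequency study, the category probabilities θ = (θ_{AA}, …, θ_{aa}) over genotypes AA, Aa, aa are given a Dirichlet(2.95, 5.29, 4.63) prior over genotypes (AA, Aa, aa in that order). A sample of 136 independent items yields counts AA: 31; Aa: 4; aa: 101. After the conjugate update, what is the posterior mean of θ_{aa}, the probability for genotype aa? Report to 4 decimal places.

The Dirichlet prior is conjugate to the Multinomial likelihood: each posterior αⱼ = prior αⱼ + observed count nⱼ.
Posterior concentration: (33.95, 9.29, 105.63), total = 148.87.
E[θ_{aa}|data] = α_{aa}/Σα = 105.63/148.87 = 0.7095.

0.7095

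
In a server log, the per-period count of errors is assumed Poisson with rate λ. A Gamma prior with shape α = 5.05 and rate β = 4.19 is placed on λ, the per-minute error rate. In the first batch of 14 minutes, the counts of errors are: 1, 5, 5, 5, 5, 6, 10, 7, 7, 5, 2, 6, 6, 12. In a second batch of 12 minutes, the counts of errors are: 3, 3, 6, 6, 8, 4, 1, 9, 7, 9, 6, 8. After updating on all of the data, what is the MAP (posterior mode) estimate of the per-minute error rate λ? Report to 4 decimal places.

With a Gamma(shape α, rate β) prior, the Poisson likelihood is conjugate: the posterior is Gamma(α + ΣXᵢ, β + n).
Batch 1: sum of counts S = 82 over n = 14 minutes.
After batch 1: Gamma(α+S, β+n) = Gamma(5.05+82, 4.19+14) = Gamma(87.05, 18.19).
Batch 2: sum of counts S = 70 over n = 12 minutes.
After batch 2: Gamma(α+S, β+n) = Gamma(87.05+70, 18.19+12) = Gamma(157.05, 30.19).
Mode of Gamma(α,β) for α≥1 is (α−1)/β = 156.05/30.19 = 5.1689.

5.1689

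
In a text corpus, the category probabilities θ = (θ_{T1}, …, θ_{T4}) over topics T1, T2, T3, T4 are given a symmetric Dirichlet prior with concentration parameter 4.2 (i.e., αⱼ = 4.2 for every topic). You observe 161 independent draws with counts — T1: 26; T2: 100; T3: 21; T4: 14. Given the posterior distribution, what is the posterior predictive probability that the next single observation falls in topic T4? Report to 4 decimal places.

0.1024

The Dirichlet prior is conjugate to the Multinomial likelihood: each posterior αⱼ = prior αⱼ + observed count nⱼ.
Posterior concentration: (30.2, 104.2, 25.2, 18.2), total = 177.8.
P(next = T4 | data) = α_{T4}/Σα = 0.1024.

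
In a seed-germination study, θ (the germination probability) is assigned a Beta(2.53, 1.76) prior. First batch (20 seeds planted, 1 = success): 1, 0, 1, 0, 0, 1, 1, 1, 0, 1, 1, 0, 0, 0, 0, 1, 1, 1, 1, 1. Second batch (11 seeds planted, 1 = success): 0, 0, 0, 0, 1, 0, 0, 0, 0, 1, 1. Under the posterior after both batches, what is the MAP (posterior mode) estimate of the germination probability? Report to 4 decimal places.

The Beta prior is conjugate to a Binomial/Bernoulli likelihood; the update adds successes to α and failures to β.
After batch 1: Beta(2.53+12, 1.76+8) = Beta(14.53, 9.76).
After batch 2: Beta(14.53+3, 9.76+8) = Beta(17.53, 17.76).
Mode of Beta(a,b) for a,b>1 is (a−1)/(a+b−2) = 16.53/33.29 = 0.4965.

0.4965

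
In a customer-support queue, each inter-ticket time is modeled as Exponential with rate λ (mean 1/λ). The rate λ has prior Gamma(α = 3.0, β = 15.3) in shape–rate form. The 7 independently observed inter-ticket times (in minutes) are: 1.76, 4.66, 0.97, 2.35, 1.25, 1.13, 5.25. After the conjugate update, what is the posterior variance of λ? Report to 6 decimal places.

With a Gamma(shape α, rate β) prior on the exponential rate λ, the posterior after n observations with total T = Σxᵢ is Gamma(α+n, β+T).
Sum of observations T = 17.37 minutes; n = 7.
Posterior: Gamma(3.0+7, 15.3+17.37) = Gamma(10.0, 32.67).
Var = α/β² = 0.009369.

0.009369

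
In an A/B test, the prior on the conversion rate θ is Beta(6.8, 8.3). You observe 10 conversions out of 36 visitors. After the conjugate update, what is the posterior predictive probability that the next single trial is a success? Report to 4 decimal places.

0.3288

The Beta prior is conjugate to a Binomial/Bernoulli likelihood; the update adds successes to α and failures to β.
Posterior: Beta(α+k, β+n−k) = Beta(6.8+10, 8.3+26) = Beta(16.8, 34.3).
For a single future Bernoulli trial, P(success | data) = α/(α+β) = 0.3288.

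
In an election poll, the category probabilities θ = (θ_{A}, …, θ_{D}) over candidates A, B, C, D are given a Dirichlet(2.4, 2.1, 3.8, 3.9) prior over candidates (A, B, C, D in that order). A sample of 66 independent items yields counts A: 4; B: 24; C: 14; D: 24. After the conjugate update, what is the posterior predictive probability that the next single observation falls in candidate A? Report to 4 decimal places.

0.0818

The Dirichlet prior is conjugate to the Multinomial likelihood: each posterior αⱼ = prior αⱼ + observed count nⱼ.
Posterior concentration: (6.4, 26.1, 17.8, 27.9), total = 78.2.
P(next = A | data) = α_{A}/Σα = 0.0818.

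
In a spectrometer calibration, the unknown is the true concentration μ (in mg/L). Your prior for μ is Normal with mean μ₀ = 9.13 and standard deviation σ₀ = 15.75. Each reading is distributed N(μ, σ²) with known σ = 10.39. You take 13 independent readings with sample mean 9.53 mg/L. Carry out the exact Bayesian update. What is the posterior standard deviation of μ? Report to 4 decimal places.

For Normal data with known variance σ², a Normal(μ₀, σ₀²) prior on μ is conjugate. Posterior precision = 1/σ₀² + n/σ²; posterior mean is the precision-weighted average of μ₀ and x̄.
σ₀² = 15.75² = 248.0625, σ² = 10.39² = 107.9521; σ² + n·σ₀² = 107.9521 + 13·248.0625 = 3332.7646.
Posterior precision = 1/σ₀² + n/σ² = 1/248.0625 + 13/107.9521 = (σ² + n·σ₀²)/(σ₀²σ²) = 3332.7646/(248.0625·107.9521); posterior variance σₙ² = σ₀²σ²/(σ² + n·σ₀²) = 248.0625·107.9521/3332.7646 = 8.035031.
Posterior SD = √σₙ² = √(248.0625·107.9521/3332.7646) = 2.8346.

2.8346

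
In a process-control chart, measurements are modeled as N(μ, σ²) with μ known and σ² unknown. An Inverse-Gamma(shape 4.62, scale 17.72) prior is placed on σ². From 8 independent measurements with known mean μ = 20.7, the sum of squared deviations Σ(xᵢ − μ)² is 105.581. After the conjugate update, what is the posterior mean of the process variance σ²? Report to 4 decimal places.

9.2533

With known mean μ and an Inverse-Gamma(α, β) prior on σ², the Normal likelihood is conjugate: posterior is Inv-Gamma(α + n/2, β + Σ(xᵢ−μ)²/2).
Posterior: Inv-Gamma(4.62 + 8/2, 17.72 + 105.581/2) = Inv-Gamma(8.62, 70.5105).
E[σ²|data] = β/(α−1) = 70.5105/7.62 = 9.2533.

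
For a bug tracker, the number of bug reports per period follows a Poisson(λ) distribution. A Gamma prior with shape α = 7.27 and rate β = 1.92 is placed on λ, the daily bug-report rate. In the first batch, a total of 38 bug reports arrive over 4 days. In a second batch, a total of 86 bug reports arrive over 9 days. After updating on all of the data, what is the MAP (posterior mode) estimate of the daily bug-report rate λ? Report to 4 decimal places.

8.7312

With a Gamma(shape α, rate β) prior, the Poisson likelihood is conjugate: the posterior is Gamma(α + ΣXᵢ, β + n).
After batch 1: Gamma(α+S, β+n) = Gamma(7.27+38, 1.92+4) = Gamma(45.27, 5.92).
After batch 2: Gamma(α+S, β+n) = Gamma(45.27+86, 5.92+9) = Gamma(131.27, 14.92).
Mode of Gamma(α,β) for α≥1 is (α−1)/β = 130.27/14.92 = 8.7312.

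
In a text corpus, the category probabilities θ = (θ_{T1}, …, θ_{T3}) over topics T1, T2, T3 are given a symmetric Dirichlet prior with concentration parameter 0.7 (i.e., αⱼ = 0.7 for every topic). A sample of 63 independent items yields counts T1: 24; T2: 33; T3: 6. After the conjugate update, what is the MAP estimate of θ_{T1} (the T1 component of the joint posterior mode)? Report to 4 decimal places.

0.3816

The Dirichlet prior is conjugate to the Multinomial likelihood: each posterior αⱼ = prior αⱼ + observed count nⱼ.
Posterior concentration: (24.7, 33.7, 6.7), total = 65.1.
Joint mode component: (α_{T1}−1)/(Σα−K) = 23.7/62.1 = 0.3816.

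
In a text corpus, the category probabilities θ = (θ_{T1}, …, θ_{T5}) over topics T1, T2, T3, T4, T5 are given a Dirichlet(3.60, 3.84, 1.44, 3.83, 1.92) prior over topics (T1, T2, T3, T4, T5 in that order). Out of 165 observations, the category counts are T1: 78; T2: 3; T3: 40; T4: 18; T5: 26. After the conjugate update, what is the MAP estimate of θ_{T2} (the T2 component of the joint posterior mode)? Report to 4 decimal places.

The Dirichlet prior is conjugate to the Multinomial likelihood: each posterior αⱼ = prior αⱼ + observed count nⱼ.
Posterior concentration: (81.60, 6.84, 41.44, 21.83, 27.92), total = 179.63.
Joint mode component: (α_{T2}−1)/(Σα−K) = 5.84/174.63 = 0.0334.

0.0334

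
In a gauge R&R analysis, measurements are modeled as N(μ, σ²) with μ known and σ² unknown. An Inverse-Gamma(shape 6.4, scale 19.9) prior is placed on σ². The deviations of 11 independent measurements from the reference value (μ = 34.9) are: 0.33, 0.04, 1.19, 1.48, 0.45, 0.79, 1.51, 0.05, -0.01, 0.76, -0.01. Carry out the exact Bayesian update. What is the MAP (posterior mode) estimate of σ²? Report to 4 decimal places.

With known mean μ and an Inverse-Gamma(α, β) prior on σ², the Normal likelihood is conjugate: posterior is Inv-Gamma(α + n/2, β + Σ(xᵢ−μ)²/2).
Σ(xᵢ−μ)² = (0.33)² + (0.04)² + (1.19)² + (1.48)² + (0.45)² + (0.79)² + (1.51)² + (0.05)² + (-0.01)² + (0.76)² + (-0.01)² = 7.4040.
Posterior: Inv-Gamma(6.4 + 11/2, 19.9 + 7.4040/2) = Inv-Gamma(11.90, 23.60200).
Mode = β/(α+1) = 23.60200/12.90 = 1.8296.

1.8296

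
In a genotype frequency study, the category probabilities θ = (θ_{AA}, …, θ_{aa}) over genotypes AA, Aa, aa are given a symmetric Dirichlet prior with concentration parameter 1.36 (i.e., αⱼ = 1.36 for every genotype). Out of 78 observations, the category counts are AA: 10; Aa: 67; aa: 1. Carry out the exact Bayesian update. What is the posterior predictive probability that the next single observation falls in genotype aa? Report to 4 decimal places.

The Dirichlet prior is conjugate to the Multinomial likelihood: each posterior αⱼ = prior αⱼ + observed count nⱼ.
Posterior concentration: (11.36, 68.36, 2.36), total = 82.08.
P(next = aa | data) = α_{aa}/Σα = 0.0288.

0.0288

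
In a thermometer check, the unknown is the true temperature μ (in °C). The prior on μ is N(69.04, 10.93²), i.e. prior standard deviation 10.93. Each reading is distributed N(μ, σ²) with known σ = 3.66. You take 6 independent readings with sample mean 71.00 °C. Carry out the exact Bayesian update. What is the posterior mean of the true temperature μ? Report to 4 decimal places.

For Normal data with known variance σ², a Normal(μ₀, σ₀²) prior on μ is conjugate. Posterior precision = 1/σ₀² + n/σ²; posterior mean is the precision-weighted average of μ₀ and x̄.
n·x̄ = 6·71.00 = 426.
σ₀² = 10.93² = 119.4649, σ² = 3.66² = 13.3956; σ² + n·σ₀² = 13.3956 + 6·119.4649 = 730.185.
Posterior mean = (μ₀/σ₀² + n·x̄/σ²)/(1/σ₀² + n/σ²) = (σ²·μ₀ + σ₀²·n·x̄)/(σ² + n·σ₀²) = (13.3956·69.04 + 119.4649·426)/730.185 = 51816.879624/730.185 = 70.9640.

70.9640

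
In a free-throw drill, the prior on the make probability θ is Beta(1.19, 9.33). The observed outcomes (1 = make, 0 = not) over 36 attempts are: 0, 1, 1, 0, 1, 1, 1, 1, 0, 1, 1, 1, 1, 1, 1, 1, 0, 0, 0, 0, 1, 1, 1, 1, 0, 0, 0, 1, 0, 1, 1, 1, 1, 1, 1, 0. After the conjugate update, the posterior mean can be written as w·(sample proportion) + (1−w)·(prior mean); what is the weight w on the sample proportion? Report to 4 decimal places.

0.7739

The Beta prior is conjugate to a Binomial/Bernoulli likelihood; the update adds successes to α and failures to β.
Posterior mean = (α₀+k)/(α₀+β₀+n) = [n/(α₀+β₀+n)]·(k/n) + [(α₀+β₀)/(α₀+β₀+n)]·α₀/(α₀+β₀), so only n and the prior enter the weight.
The weight on the data is w = n/(α₀+β₀+n) = 36/(1.19+9.33+36) = 36/46.52 = 0.7739.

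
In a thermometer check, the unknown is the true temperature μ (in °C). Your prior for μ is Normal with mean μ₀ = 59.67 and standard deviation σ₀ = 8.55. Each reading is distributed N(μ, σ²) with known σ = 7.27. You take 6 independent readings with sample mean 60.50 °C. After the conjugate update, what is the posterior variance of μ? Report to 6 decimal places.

7.861509

For Normal data with known variance σ², a Normal(μ₀, σ₀²) prior on μ is conjugate. Posterior precision = 1/σ₀² + n/σ²; posterior mean is the precision-weighted average of μ₀ and x̄.
σ₀² = 8.55² = 73.1025, σ² = 7.27² = 52.8529; σ² + n·σ₀² = 52.8529 + 6·73.1025 = 491.4679.
Posterior precision = 1/σ₀² + n/σ² = 1/73.1025 + 6/52.8529 = (σ² + n·σ₀²)/(σ₀²σ²) = 491.4679/(73.1025·52.8529); posterior variance σₙ² = σ₀²σ²/(σ² + n·σ₀²) = 73.1025·52.8529/491.4679 = 7.861509.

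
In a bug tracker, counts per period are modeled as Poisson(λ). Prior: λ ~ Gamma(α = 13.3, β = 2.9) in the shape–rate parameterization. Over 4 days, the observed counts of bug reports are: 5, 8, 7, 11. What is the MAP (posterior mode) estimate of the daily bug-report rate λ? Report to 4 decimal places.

6.2754

With a Gamma(shape α, rate β) prior, the Poisson likelihood is conjugate: the posterior is Gamma(α + ΣXᵢ, β + n).
Sum of counts S = 31 over n = 4 days.
Posterior: Gamma(α+S, β+n) = Gamma(13.3+31, 2.9+4) = Gamma(44.3, 6.9).
Mode of Gamma(α,β) for α≥1 is (α−1)/β = 43.3/6.9 = 6.2754.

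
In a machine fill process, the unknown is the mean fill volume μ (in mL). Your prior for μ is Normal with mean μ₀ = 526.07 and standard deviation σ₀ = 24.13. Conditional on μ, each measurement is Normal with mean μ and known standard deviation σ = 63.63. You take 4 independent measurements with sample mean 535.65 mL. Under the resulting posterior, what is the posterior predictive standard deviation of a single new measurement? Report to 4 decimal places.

66.4711

For Normal data with known variance σ², a Normal(μ₀, σ₀²) prior on μ is conjugate. Posterior precision = 1/σ₀² + n/σ²; posterior mean is the precision-weighted average of μ₀ and x̄.
σ₀² = 24.13² = 582.2569, σ² = 63.63² = 4048.7769; σ² + n·σ₀² = 4048.7769 + 4·582.2569 = 6377.8045.
Posterior precision = 1/σ₀² + n/σ² = 1/582.2569 + 4/4048.7769 = (σ² + n·σ₀²)/(σ₀²σ²) = 6377.8045/(582.2569·4048.7769); posterior variance σₙ² = σ₀²σ²/(σ² + n·σ₀²) = 582.2569·4048.7769/6377.8045 = 369.630064.
Predictive variance for one new observation = σₙ² + σ² = 582.2569·4048.7769/6377.8045 + 4048.7769 = σ²·(σ₀² + 6377.8045)/6377.8045 = 4048.7769·6960.0614/6377.8045 = 4418.406964; SD = √(4048.7769·6960.0614/6377.8045) = 66.4711.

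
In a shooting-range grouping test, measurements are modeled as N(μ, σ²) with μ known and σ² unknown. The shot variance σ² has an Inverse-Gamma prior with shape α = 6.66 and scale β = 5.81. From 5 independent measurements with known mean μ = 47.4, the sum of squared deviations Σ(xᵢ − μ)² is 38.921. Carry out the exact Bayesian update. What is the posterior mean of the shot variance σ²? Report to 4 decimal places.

With known mean μ and an Inverse-Gamma(α, β) prior on σ², the Normal likelihood is conjugate: posterior is Inv-Gamma(α + n/2, β + Σ(xᵢ−μ)²/2).
Posterior: Inv-Gamma(6.66 + 5/2, 5.81 + 38.921/2) = Inv-Gamma(9.16, 25.2705).
E[σ²|data] = β/(α−1) = 25.2705/8.16 = 3.0969.

3.0969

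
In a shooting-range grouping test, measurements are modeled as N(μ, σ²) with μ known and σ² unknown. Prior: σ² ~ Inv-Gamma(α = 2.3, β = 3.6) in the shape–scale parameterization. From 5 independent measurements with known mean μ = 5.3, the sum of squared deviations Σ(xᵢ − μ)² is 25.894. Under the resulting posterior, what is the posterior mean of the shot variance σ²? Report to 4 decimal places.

4.3545

With known mean μ and an Inverse-Gamma(α, β) prior on σ², the Normal likelihood is conjugate: posterior is Inv-Gamma(α + n/2, β + Σ(xᵢ−μ)²/2).
Posterior: Inv-Gamma(2.3 + 5/2, 3.6 + 25.894/2) = Inv-Gamma(4.80, 16.5470).
E[σ²|data] = β/(α−1) = 16.5470/3.80 = 4.3545.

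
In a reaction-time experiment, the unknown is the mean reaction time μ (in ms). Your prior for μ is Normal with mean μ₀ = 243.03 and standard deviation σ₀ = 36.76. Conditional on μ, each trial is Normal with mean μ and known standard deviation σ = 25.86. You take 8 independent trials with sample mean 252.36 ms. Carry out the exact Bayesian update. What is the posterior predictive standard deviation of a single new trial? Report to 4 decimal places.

For Normal data with known variance σ², a Normal(μ₀, σ₀²) prior on μ is conjugate. Posterior precision = 1/σ₀² + n/σ²; posterior mean is the precision-weighted average of μ₀ and x̄.
σ₀² = 36.76² = 1351.2976, σ² = 25.86² = 668.7396; σ² + n·σ₀² = 668.7396 + 8·1351.2976 = 11479.1204.
Posterior precision = 1/σ₀² + n/σ² = 1/1351.2976 + 8/668.7396 = (σ² + n·σ₀²)/(σ₀²σ²) = 11479.1204/(1351.2976·668.7396); posterior variance σₙ² = σ₀²σ²/(σ² + n·σ₀²) = 1351.2976·668.7396/11479.1204 = 78.722601.
Predictive variance for one new observation = σₙ² + σ² = 1351.2976·668.7396/11479.1204 + 668.7396 = σ²·(σ₀² + 11479.1204)/11479.1204 = 668.7396·12830.418/11479.1204 = 747.462201; SD = √(668.7396·12830.418/11479.1204) = 27.3398.

27.3398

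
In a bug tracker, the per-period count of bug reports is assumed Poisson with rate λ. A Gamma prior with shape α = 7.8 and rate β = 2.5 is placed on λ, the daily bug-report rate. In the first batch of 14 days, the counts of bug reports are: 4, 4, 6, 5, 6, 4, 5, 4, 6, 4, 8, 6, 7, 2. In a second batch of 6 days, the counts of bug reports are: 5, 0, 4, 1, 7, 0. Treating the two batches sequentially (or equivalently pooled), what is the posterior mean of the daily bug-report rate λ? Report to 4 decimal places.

With a Gamma(shape α, rate β) prior, the Poisson likelihood is conjugate: the posterior is Gamma(α + ΣXᵢ, β + n).
Batch 1: sum of counts S = 71 over n = 14 days.
After batch 1: Gamma(α+S, β+n) = Gamma(7.8+71, 2.5+14) = Gamma(78.8, 16.5).
Batch 2: sum of counts S = 17 over n = 6 days.
After batch 2: Gamma(α+S, β+n) = Gamma(78.8+17, 16.5+6) = Gamma(95.8, 22.5).
Posterior mean = α/β = 95.8/22.5 = 4.2578.

4.2578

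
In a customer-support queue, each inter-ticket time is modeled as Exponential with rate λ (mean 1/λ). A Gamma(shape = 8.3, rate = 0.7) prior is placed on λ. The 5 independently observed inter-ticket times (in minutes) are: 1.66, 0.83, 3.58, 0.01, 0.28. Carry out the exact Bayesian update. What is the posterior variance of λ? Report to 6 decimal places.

0.266835

With a Gamma(shape α, rate β) prior on the exponential rate λ, the posterior after n observations with total T = Σxᵢ is Gamma(α+n, β+T).
Sum of observations T = 6.36 minutes; n = 5.
Posterior: Gamma(8.3+5, 0.7+6.36) = Gamma(13.3, 7.06).
Var = α/β² = 0.266835.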